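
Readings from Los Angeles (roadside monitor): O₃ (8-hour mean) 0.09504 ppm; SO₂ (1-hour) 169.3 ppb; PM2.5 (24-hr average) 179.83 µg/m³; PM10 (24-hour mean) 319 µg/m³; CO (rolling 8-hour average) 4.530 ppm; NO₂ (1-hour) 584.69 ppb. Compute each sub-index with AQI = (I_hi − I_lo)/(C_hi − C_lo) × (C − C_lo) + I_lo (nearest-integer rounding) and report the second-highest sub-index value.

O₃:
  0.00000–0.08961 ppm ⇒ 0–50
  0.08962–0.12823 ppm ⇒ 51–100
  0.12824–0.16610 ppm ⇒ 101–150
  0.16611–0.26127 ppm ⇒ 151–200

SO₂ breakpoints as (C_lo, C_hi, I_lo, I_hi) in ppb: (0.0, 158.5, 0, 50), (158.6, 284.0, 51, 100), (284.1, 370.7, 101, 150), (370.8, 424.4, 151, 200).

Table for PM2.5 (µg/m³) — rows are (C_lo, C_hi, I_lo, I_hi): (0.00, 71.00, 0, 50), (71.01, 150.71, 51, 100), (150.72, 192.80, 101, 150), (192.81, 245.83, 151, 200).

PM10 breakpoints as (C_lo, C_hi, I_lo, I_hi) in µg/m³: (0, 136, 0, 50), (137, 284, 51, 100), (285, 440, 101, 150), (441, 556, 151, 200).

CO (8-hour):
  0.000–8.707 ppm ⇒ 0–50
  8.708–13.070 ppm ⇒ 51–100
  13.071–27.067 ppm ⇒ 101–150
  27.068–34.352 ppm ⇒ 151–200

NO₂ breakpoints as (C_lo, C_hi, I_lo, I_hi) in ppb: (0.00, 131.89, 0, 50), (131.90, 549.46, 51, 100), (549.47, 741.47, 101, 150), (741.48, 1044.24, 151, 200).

112

O₃: 0.09504 lies in 0.08962–0.12823, so I_lo=51, I_hi=100, C_lo=0.08962, C_hi=0.12823.
(100−51)/(0.12823−0.08962) × (0.09504−0.08962) + 51 = 49/0.03861 × 0.00542 + 51 ≈ 57.88 → 58.
SO₂ 169.3: bracket 158.6–284.0 → index 51–100; slope 49/125.4, offset 10.7.
AQI = 51 + 49/125.4·10.7 ≈ 55.18 ⇒ 55.
PM2.5: 179.83 lies in 150.72–192.80, so I_lo=101, I_hi=150, C_lo=150.72, C_hi=192.80.
(150−101)/(192.80−150.72) × (179.83−150.72) + 101 = 49/42.08 × 29.11 + 101 ≈ 134.90 → 135.
PM10 319: bracket 285–440 → index 101–150; slope 49/155, offset 34.
AQI = 101 + 49/155·34 ≈ 111.75 ⇒ 112.
CO: 4.530 ∈ [0.000, 8.707] ↔ index [0, 50].
0 + (4.530−0.000)·(50−0)/(8.707−0.000) = 0 + 4.530·50/8.707 ≈ 26.01, so AQI = 26.
NO₂: row 549.47–741.47 (AQI 101–150). (150−101)·(584.69−549.47)/(741.47−549.47) + 101 = 49·35.22/192.00 + 101 ≈ 109.99 → 110.
Sub-indices: O₃→58, SO₂→55, PM2.5→135, PM10→112, CO→26, NO₂→110. Ranked high→low: 135, 112, 110, 58, 55, 26. Second-highest sub-index = 112.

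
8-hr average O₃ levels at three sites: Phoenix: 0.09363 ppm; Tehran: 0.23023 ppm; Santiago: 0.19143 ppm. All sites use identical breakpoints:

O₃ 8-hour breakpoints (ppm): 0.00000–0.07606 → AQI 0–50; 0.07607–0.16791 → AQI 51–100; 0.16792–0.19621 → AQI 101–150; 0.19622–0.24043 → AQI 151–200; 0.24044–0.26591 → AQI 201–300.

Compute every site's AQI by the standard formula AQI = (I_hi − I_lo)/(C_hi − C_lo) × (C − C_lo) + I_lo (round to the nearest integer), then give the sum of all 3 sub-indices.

Phoenix 0.09363: bracket 0.07607–0.16791 → index 51–100; slope 49/0.09184, offset 0.01756.
AQI = 51 + 49/0.09184·0.01756 ≈ 60.37 ⇒ 60.
Tehran 0.23023: bracket 0.19622–0.24043 → index 151–200; slope 49/0.04421, offset 0.03401.
AQI = 151 + 49/0.04421·0.03401 ≈ 188.69 ⇒ 189.
Santiago 0.19143: bracket 0.16792–0.19621 → index 101–150; slope 49/0.02829, offset 0.02351.
AQI = 101 + 49/0.02829·0.02351 ≈ 141.72 ⇒ 142.
AQIs: Phoenix=60, Tehran=189, Santiago=142. Sum = 60 + 189 + 142 = 391.

391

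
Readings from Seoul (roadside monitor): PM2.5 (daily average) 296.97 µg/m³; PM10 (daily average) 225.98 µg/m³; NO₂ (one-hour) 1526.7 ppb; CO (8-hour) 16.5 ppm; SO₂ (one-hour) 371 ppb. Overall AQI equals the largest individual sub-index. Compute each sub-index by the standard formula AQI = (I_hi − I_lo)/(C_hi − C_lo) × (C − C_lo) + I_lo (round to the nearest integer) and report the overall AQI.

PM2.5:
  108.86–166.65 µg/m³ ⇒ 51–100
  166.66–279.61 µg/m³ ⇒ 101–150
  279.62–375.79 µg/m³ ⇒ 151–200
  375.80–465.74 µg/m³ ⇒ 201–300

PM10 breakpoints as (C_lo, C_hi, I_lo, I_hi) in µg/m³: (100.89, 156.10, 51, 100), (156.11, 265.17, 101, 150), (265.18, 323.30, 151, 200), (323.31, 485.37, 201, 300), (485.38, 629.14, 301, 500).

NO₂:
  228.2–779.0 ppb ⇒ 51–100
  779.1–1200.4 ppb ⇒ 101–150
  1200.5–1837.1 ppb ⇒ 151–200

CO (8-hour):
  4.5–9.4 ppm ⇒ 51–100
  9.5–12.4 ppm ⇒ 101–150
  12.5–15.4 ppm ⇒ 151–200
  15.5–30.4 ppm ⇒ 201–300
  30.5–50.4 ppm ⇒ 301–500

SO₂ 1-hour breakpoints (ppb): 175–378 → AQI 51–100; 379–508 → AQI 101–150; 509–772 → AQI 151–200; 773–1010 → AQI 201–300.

208

PM2.5: row 279.62–375.79 (AQI 151–200). (200−151)·(296.97−279.62)/(375.79−279.62) + 151 = 49·17.35/96.17 + 151 ≈ 159.84 → 160.
PM10: row 156.11–265.17 (AQI 101–150). (150−101)·(225.98−156.11)/(265.17−156.11) + 101 = 49·69.87/109.06 + 101 ≈ 132.39 → 132.
NO₂ 1526.7: bracket 1200.5–1837.1 → index 151–200; slope 49/636.6, offset 326.2.
AQI = 151 + 49/636.6·326.2 ≈ 176.11 ⇒ 176.
CO: 16.5 lies in 15.5–30.4, so I_lo=201, I_hi=300, C_lo=15.5, C_hi=30.4.
(300−201)/(30.4−15.5) × (16.5−15.5) + 201 = 99/14.9 × 1.0 + 201 ≈ 207.64 → 208.
SO₂ 371: bracket 175–378 → index 51–100; slope 49/203, offset 196.
AQI = 51 + 49/203·196 ≈ 98.31 ⇒ 98.
Sub-indices: PM2.5→160, PM10→132, NO₂→176, CO→208, SO₂→98. Overall AQI = max = 208; dominant pollutant is CO.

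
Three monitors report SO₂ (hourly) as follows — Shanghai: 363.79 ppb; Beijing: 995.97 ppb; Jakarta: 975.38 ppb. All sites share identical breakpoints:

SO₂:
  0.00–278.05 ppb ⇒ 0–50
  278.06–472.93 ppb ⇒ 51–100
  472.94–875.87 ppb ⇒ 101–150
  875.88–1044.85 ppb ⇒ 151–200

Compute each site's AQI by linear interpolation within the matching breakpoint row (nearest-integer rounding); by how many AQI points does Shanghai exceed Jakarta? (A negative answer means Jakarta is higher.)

-107

Shanghai: 363.79 ∈ [278.06, 472.93] ↔ index [51, 100].
51 + (363.79−278.06)·(100−51)/(472.93−278.06) = 51 + 85.73·49/194.87 ≈ 72.56, so AQI = 73.
Beijing: 995.97 lies in 875.88–1044.85, so I_lo=151, I_hi=200, C_lo=875.88, C_hi=1044.85.
(200−151)/(1044.85−875.88) × (995.97−875.88) + 151 = 49/168.97 × 120.09 + 151 ≈ 185.83 → 186.
Jakarta: row 875.88–1044.85 (AQI 151–200). (200−151)·(975.38−875.88)/(1044.85−875.88) + 151 = 49·99.50/168.97 + 151 ≈ 179.85 → 180.
AQIs: Shanghai=73, Beijing=186, Jakarta=180. Shanghai (73) − Jakarta (180) = -107.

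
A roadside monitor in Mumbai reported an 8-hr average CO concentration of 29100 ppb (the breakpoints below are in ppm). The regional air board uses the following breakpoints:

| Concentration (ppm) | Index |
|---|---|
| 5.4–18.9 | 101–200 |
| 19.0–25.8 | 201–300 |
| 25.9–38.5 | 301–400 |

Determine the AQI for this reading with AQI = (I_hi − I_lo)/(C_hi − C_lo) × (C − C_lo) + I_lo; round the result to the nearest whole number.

Convert: 29100 ppb = 29.1 ppm.
CO 29.1: bracket 25.9–38.5 → index 301–400; slope 99/12.6, offset 3.2.
AQI = 301 + 99/12.6·3.2 ≈ 326.14 ⇒ 326.

326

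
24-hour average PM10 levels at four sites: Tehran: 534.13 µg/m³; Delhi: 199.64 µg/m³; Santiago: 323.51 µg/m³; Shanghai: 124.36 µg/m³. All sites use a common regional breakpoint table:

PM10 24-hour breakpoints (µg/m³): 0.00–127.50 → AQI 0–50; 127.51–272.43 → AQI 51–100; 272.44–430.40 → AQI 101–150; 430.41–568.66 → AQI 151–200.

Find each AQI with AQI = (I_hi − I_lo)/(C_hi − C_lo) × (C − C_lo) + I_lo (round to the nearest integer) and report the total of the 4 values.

429

Tehran 534.13: bracket 430.41–568.66 → index 151–200; slope 49/138.25, offset 103.72.
AQI = 151 + 49/138.25·103.72 ≈ 187.76 ⇒ 188.
Delhi: 199.64 ∈ [127.51, 272.43] ↔ index [51, 100].
51 + (199.64−127.51)·(100−51)/(272.43−127.51) = 51 + 72.13·49/144.92 ≈ 75.39, so AQI = 75.
Santiago: 323.51 ∈ [272.44, 430.40] ↔ index [101, 150].
101 + (323.51−272.44)·(150−101)/(430.40−272.44) = 101 + 51.07·49/157.96 ≈ 116.84, so AQI = 117.
Shanghai: 124.36 ∈ [0.00, 127.50] ↔ index [0, 50].
0 + (124.36−0.00)·(50−0)/(127.50−0.00) = 0 + 124.36·50/127.50 ≈ 48.77, so AQI = 49.
AQIs: Tehran=188, Delhi=75, Santiago=117, Shanghai=49. Sum = 188 + 75 + 117 + 49 = 429.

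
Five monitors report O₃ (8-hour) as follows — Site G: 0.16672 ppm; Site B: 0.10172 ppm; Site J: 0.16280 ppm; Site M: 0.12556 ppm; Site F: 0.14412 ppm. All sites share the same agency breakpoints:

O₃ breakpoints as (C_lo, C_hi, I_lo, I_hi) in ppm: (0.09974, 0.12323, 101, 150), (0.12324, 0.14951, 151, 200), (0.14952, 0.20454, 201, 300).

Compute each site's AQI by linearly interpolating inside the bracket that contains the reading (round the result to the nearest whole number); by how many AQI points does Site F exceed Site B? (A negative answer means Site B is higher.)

Site G 0.16672: bracket 0.14952–0.20454 → index 201–300; slope 99/0.05502, offset 0.01720.
AQI = 201 + 99/0.05502·0.01720 ≈ 231.95 ⇒ 232.
Site B 0.10172: bracket 0.09974–0.12323 → index 101–150; slope 49/0.02349, offset 0.00198.
AQI = 101 + 49/0.02349·0.00198 ≈ 105.13 ⇒ 105.
Site J: 0.16280 ∈ [0.14952, 0.20454] ↔ index [201, 300].
201 + (0.16280−0.14952)·(300−201)/(0.20454−0.14952) = 201 + 0.01328·99/0.05502 ≈ 224.90, so AQI = 225.
Site M: 0.12556 lies in 0.12324–0.14951, so I_lo=151, I_hi=200, C_lo=0.12324, C_hi=0.14951.
(200−151)/(0.14951−0.12324) × (0.12556−0.12324) + 151 = 49/0.02627 × 0.00232 + 151 ≈ 155.33 → 155.
Site F: 0.14412 ∈ [0.12324, 0.14951] ↔ index [151, 200].
151 + (0.14412−0.12324)·(200−151)/(0.14951−0.12324) = 151 + 0.02088·49/0.02627 ≈ 189.95, so AQI = 190.
AQIs: Site G=232, Site B=105, Site J=225, Site M=155, Site F=190. Site F (190) − Site B (105) = 85.

85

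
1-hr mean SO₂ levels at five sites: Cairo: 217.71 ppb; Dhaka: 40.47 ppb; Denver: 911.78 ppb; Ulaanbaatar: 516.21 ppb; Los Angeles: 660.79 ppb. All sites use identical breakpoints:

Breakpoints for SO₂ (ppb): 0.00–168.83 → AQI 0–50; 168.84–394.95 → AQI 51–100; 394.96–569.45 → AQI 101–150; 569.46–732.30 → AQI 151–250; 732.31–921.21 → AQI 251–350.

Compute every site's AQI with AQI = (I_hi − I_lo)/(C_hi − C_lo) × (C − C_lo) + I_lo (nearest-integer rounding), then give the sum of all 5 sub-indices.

761

Cairo: 217.71 ∈ [168.84, 394.95] ↔ index [51, 100].
51 + (217.71−168.84)·(100−51)/(394.95−168.84) = 51 + 48.87·49/226.11 ≈ 61.59, so AQI = 62.
Dhaka: 40.47 lies in 0.00–168.83, so I_lo=0, I_hi=50, C_lo=0.00, C_hi=168.83.
(50−0)/(168.83−0.00) × (40.47−0.00) + 0 = 50/168.83 × 40.47 + 0 ≈ 11.99 → 12.
Denver: 911.78 lies in 732.31–921.21, so I_lo=251, I_hi=350, C_lo=732.31, C_hi=921.21.
(350−251)/(921.21−732.31) × (911.78−732.31) + 251 = 99/188.90 × 179.47 + 251 ≈ 345.06 → 345.
Ulaanbaatar: 516.21 lies in 394.96–569.45, so I_lo=101, I_hi=150, C_lo=394.96, C_hi=569.45.
(150−101)/(569.45−394.96) × (516.21−394.96) + 101 = 49/174.49 × 121.25 + 101 ≈ 135.05 → 135.
Los Angeles: row 569.46–732.30 (AQI 151–250). (250−151)·(660.79−569.46)/(732.30−569.46) + 151 = 99·91.33/162.84 + 151 ≈ 206.52 → 207.
AQIs: Cairo=62, Dhaka=12, Denver=345, Ulaanbaatar=135, Los Angeles=207. Sum = 62 + 12 + 345 + 135 + 207 = 761.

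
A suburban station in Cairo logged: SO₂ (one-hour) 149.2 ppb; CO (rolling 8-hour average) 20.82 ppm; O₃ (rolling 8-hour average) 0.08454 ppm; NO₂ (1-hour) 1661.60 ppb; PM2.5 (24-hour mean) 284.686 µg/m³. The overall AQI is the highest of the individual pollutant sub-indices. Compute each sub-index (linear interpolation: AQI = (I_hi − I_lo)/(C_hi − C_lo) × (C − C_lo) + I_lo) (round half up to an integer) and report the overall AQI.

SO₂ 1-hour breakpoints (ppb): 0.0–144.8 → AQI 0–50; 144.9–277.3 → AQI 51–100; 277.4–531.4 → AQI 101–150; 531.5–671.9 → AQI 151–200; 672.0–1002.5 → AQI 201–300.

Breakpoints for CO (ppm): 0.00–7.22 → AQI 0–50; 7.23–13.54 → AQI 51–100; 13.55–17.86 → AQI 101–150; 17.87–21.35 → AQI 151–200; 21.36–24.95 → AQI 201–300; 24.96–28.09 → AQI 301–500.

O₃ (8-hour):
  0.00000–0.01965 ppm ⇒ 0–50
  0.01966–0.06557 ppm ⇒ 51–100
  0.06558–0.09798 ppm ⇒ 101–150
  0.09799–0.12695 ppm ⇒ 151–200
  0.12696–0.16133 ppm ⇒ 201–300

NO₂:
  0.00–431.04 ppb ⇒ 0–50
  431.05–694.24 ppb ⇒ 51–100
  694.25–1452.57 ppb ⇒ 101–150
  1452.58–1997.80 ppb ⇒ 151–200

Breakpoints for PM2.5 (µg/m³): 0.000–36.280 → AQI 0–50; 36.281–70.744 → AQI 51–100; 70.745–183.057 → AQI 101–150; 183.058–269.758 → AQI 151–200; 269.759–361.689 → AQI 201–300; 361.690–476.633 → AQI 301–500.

217

SO₂: 149.2 ∈ [144.9, 277.3] ↔ index [51, 100].
51 + (149.2−144.9)·(100−51)/(277.3−144.9) = 51 + 4.3·49/132.4 ≈ 52.59, so AQI = 53.
CO: 20.82 lies in 17.87–21.35, so I_lo=151, I_hi=200, C_lo=17.87, C_hi=21.35.
(200−151)/(21.35−17.87) × (20.82−17.87) + 151 = 49/3.48 × 2.95 + 151 ≈ 192.54 → 193.
O₃: 0.08454 ∈ [0.06558, 0.09798] ↔ index [101, 150].
101 + (0.08454−0.06558)·(150−101)/(0.09798−0.06558) = 101 + 0.01896·49/0.03240 ≈ 129.67, so AQI = 130.
NO₂: row 1452.58–1997.80 (AQI 151–200). (200−151)·(1661.60−1452.58)/(1997.80−1452.58) + 151 = 49·209.02/545.22 + 151 ≈ 169.79 → 170.
PM2.5 284.686: bracket 269.759–361.689 → index 201–300; slope 99/91.930, offset 14.927.
AQI = 201 + 99/91.930·14.927 ≈ 217.07 ⇒ 217.
Sub-indices: SO₂→53, CO→193, O₃→130, NO₂→170, PM2.5→217. Overall AQI = max = 217; dominant pollutant is PM2.5.
AQI 217: Very Unhealthy.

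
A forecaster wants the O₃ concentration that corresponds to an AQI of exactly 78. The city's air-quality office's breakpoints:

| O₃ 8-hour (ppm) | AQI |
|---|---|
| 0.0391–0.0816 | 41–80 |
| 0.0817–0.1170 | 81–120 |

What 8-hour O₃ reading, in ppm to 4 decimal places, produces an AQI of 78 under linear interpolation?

AQI 78 lies in the 41–80 band, which corresponds to 0.0391–0.0816 ppm.
C = 0.0391 + (78−41)×(0.0816−0.0391)/(80−41) = 0.0391 + 37×0.0425/39 ≈ 0.079421 ppm → 0.0794 ppm to 4 dp.

0.0794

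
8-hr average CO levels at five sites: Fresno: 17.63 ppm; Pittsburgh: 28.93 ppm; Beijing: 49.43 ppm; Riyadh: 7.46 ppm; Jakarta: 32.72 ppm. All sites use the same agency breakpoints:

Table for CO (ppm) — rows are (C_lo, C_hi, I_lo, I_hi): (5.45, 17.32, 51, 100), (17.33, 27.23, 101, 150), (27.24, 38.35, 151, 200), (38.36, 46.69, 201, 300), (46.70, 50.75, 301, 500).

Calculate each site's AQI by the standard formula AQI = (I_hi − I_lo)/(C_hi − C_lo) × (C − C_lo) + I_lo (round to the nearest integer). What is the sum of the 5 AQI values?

929

Fresno: 17.63 ∈ [17.33, 27.23] ↔ index [101, 150].
101 + (17.63−17.33)·(150−101)/(27.23−17.33) = 101 + 0.30·49/9.90 ≈ 102.48, so AQI = 102.
Pittsburgh: 28.93 ∈ [27.24, 38.35] ↔ index [151, 200].
151 + (28.93−27.24)·(200−151)/(38.35−27.24) = 151 + 1.69·49/11.11 ≈ 158.45, so AQI = 158.
Beijing 49.43: bracket 46.70–50.75 → index 301–500; slope 199/4.05, offset 2.73.
AQI = 301 + 199/4.05·2.73 ≈ 435.14 ⇒ 435.
Riyadh: row 5.45–17.32 (AQI 51–100). (100−51)·(7.46−5.45)/(17.32−5.45) + 51 = 49·2.01/11.87 + 51 ≈ 59.30 → 59.
Jakarta: 32.72 lies in 27.24–38.35, so I_lo=151, I_hi=200, C_lo=27.24, C_hi=38.35.
(200−151)/(38.35−27.24) × (32.72−27.24) + 151 = 49/11.11 × 5.48 + 151 ≈ 175.17 → 175.
AQIs: Fresno=102, Pittsburgh=158, Beijing=435, Riyadh=59, Jakarta=175. Sum = 102 + 158 + 435 + 59 + 175 = 929.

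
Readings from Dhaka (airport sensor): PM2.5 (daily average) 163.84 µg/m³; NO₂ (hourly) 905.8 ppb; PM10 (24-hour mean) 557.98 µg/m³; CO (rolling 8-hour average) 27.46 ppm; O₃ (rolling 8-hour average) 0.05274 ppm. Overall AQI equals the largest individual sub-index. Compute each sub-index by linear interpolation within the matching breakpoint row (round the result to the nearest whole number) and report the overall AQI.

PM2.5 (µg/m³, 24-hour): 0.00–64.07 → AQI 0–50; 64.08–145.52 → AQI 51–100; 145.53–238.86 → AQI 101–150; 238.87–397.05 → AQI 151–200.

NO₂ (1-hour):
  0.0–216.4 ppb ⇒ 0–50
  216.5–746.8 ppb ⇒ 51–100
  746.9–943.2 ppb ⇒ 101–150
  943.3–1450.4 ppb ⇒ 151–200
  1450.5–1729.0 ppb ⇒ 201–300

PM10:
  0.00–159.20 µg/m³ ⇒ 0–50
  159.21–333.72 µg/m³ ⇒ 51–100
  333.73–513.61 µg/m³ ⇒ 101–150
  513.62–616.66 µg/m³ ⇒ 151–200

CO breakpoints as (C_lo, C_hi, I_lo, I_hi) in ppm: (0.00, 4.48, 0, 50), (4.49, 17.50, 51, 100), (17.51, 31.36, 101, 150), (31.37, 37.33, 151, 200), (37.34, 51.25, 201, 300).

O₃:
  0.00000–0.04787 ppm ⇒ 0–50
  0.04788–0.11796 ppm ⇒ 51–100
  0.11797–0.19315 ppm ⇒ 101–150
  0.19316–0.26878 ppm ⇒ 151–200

PM2.5: 163.84 lies in 145.53–238.86, so I_lo=101, I_hi=150, C_lo=145.53, C_hi=238.86.
(150−101)/(238.86−145.53) × (163.84−145.53) + 101 = 49/93.33 × 18.31 + 101 ≈ 110.61 → 111.
NO₂ 905.8: bracket 746.9–943.2 → index 101–150; slope 49/196.3, offset 158.9.
AQI = 101 + 49/196.3·158.9 ≈ 140.66 ⇒ 141.
PM10: 557.98 ∈ [513.62, 616.66] ↔ index [151, 200].
151 + (557.98−513.62)·(200−151)/(616.66−513.62) = 151 + 44.36·49/103.04 ≈ 172.10, so AQI = 172.
CO 27.46: bracket 17.51–31.36 → index 101–150; slope 49/13.85, offset 9.95.
AQI = 101 + 49/13.85·9.95 ≈ 136.20 ⇒ 136.
O₃: row 0.04788–0.11796 (AQI 51–100). (100−51)·(0.05274−0.04788)/(0.11796−0.04788) + 51 = 49·0.00486/0.07008 + 51 ≈ 54.40 → 54.
Sub-indices: PM2.5→111, NO₂→141, PM10→172, CO→136, O₃→54. Overall AQI = max = 172; dominant pollutant is PM10.

172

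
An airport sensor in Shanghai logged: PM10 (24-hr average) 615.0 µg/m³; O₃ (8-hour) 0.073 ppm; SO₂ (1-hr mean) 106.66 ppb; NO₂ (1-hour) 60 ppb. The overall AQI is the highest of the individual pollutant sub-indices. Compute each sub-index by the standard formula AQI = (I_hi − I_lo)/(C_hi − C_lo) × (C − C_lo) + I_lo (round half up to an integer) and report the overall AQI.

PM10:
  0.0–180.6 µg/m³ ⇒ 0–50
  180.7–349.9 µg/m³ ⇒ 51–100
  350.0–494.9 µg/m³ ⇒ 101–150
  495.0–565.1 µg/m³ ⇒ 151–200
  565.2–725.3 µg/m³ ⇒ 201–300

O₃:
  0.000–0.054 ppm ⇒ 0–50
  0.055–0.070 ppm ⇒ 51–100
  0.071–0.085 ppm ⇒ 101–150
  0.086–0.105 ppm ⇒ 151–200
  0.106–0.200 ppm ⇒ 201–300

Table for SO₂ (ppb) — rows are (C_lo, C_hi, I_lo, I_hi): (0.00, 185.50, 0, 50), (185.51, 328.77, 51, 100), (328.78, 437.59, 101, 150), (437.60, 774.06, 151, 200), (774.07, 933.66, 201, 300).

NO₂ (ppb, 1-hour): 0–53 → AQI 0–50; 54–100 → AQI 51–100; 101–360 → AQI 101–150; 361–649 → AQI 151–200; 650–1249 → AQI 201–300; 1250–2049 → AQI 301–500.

PM10: 615.0 lies in 565.2–725.3, so I_lo=201, I_hi=300, C_lo=565.2, C_hi=725.3.
(300−201)/(725.3−565.2) × (615.0−565.2) + 201 = 99/160.1 × 49.8 + 201 ≈ 231.79 → 232.
O₃: 0.073 ∈ [0.071, 0.085] ↔ index [101, 150].
101 + (0.073−0.071)·(150−101)/(0.085−0.071) = 101 + 0.002·49/0.014 ≈ 108.00, so AQI = 108.
SO₂ 106.66: bracket 0.00–185.50 → index 0–50; slope 50/185.50, offset 106.66.
AQI = 0 + 50/185.50·106.66 ≈ 28.75 ⇒ 29.
NO₂ 60: bracket 54–100 → index 51–100; slope 49/46, offset 6.
AQI = 51 + 49/46·6 ≈ 57.39 ⇒ 57.
Sub-indices: PM10→232, O₃→108, SO₂→29, NO₂→57. Overall AQI = max = 232; dominant pollutant is PM10.

232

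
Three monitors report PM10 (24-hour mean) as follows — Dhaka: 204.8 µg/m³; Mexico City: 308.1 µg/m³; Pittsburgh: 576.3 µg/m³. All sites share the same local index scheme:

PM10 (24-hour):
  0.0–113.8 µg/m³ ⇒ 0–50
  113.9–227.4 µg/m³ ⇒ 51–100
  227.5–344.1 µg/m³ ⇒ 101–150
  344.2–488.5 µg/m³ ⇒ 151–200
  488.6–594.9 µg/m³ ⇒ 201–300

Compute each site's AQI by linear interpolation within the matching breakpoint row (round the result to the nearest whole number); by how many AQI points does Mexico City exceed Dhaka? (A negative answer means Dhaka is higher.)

45

Dhaka: 204.8 ∈ [113.9, 227.4] ↔ index [51, 100].
51 + (204.8−113.9)·(100−51)/(227.4−113.9) = 51 + 90.9·49/113.5 ≈ 90.24, so AQI = 90.
Mexico City: row 227.5–344.1 (AQI 101–150). (150−101)·(308.1−227.5)/(344.1−227.5) + 101 = 49·80.6/116.6 + 101 ≈ 134.87 → 135.
Pittsburgh: 576.3 ∈ [488.6, 594.9] ↔ index [201, 300].
201 + (576.3−488.6)·(300−201)/(594.9−488.6) = 201 + 87.7·99/106.3 ≈ 282.68, so AQI = 283.
AQIs: Dhaka=90, Mexico City=135, Pittsburgh=283. Mexico City (135) − Dhaka (90) = 45.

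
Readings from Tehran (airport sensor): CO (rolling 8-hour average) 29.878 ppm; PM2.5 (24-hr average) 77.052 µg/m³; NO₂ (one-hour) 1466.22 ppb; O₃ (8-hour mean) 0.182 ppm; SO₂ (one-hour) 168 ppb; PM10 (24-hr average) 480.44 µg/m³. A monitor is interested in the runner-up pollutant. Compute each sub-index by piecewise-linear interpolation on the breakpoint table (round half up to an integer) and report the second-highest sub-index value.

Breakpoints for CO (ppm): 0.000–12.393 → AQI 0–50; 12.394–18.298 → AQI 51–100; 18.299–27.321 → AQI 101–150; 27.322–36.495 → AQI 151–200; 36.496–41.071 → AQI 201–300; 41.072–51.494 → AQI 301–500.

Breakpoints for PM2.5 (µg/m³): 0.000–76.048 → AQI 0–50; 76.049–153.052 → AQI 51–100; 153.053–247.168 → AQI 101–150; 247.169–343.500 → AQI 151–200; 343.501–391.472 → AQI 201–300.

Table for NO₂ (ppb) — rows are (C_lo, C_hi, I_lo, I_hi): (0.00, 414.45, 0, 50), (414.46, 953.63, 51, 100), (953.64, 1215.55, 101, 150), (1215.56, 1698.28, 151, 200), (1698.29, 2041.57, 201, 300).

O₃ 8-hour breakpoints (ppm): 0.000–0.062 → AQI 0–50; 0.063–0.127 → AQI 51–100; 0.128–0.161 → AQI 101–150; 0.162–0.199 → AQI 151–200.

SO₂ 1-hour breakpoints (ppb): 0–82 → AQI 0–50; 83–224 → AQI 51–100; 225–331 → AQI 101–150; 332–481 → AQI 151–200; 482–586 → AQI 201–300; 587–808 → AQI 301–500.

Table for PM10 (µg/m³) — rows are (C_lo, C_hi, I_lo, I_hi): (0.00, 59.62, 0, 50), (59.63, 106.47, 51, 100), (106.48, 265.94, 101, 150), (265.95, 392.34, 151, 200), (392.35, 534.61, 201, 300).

CO: 29.878 lies in 27.322–36.495, so I_lo=151, I_hi=200, C_lo=27.322, C_hi=36.495.
(200−151)/(36.495−27.322) × (29.878−27.322) + 151 = 49/9.173 × 2.556 + 151 ≈ 164.65 → 165.
PM2.5 77.052: bracket 76.049–153.052 → index 51–100; slope 49/77.003, offset 1.003.
AQI = 51 + 49/77.003·1.003 ≈ 51.64 ⇒ 52.
NO₂: row 1215.56–1698.28 (AQI 151–200). (200−151)·(1466.22−1215.56)/(1698.28−1215.56) + 151 = 49·250.66/482.72 + 151 ≈ 176.44 → 176.
O₃: row 0.162–0.199 (AQI 151–200). (200−151)·(0.182−0.162)/(0.199−0.162) + 151 = 49·0.020/0.037 + 151 ≈ 177.49 → 177.
SO₂: 168 lies in 83–224, so I_lo=51, I_hi=100, C_lo=83, C_hi=224.
(100−51)/(224−83) × (168−83) + 51 = 49/141 × 85 + 51 ≈ 80.54 → 81.
PM10 480.44: bracket 392.35–534.61 → index 201–300; slope 99/142.26, offset 88.09.
AQI = 201 + 99/142.26·88.09 ≈ 262.30 ⇒ 262.
Sub-indices: CO→165, PM2.5→52, NO₂→176, O₃→177, SO₂→81, PM10→262. Ranked high→low: 262, 177, 176, 165, 81, 52. Second-highest sub-index = 177.

177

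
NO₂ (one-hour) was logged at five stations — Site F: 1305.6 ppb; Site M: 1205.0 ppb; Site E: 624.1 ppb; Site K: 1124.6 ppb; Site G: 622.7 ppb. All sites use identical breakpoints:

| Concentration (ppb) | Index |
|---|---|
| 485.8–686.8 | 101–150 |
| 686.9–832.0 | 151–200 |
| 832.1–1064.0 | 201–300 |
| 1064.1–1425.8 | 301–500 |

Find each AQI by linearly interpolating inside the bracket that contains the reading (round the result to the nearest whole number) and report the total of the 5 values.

1416

Site F: row 1064.1–1425.8 (AQI 301–500). (500−301)·(1305.6−1064.1)/(1425.8−1064.1) + 301 = 199·241.5/361.7 + 301 ≈ 433.87 → 434.
Site M 1205.0: bracket 1064.1–1425.8 → index 301–500; slope 199/361.7, offset 140.9.
AQI = 301 + 199/361.7·140.9 ≈ 378.52 ⇒ 379.
Site E: row 485.8–686.8 (AQI 101–150). (150−101)·(624.1−485.8)/(686.8−485.8) + 101 = 49·138.3/201.0 + 101 ≈ 134.71 → 135.
Site K: 1124.6 ∈ [1064.1, 1425.8] ↔ index [301, 500].
301 + (1124.6−1064.1)·(500−301)/(1425.8−1064.1) = 301 + 60.5·199/361.7 ≈ 334.29, so AQI = 334.
Site G: 622.7 ∈ [485.8, 686.8] ↔ index [101, 150].
101 + (622.7−485.8)·(150−101)/(686.8−485.8) = 101 + 136.9·49/201.0 ≈ 134.37, so AQI = 134.
AQIs: Site F=434, Site M=379, Site E=135, Site K=334, Site G=134. Sum = 434 + 379 + 135 + 334 + 134 = 1416.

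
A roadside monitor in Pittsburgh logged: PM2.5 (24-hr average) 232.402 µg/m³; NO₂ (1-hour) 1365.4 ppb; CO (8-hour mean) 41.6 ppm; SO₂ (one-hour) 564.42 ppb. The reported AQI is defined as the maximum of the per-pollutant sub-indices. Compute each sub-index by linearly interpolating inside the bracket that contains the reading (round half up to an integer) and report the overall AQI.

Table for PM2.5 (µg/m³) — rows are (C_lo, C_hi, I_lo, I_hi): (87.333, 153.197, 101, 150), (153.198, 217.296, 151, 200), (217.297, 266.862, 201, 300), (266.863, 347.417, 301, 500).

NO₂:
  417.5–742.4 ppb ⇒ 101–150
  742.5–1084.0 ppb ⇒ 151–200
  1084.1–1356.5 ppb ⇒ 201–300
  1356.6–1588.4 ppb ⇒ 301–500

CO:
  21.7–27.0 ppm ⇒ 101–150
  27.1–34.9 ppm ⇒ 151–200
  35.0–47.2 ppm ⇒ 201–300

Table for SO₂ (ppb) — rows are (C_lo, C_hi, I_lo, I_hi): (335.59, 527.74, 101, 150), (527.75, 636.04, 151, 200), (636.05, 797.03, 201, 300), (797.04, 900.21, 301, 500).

309

PM2.5: 232.402 lies in 217.297–266.862, so I_lo=201, I_hi=300, C_lo=217.297, C_hi=266.862.
(300−201)/(266.862−217.297) × (232.402−217.297) + 201 = 99/49.565 × 15.105 + 201 ≈ 231.17 → 231.
NO₂: 1365.4 ∈ [1356.6, 1588.4] ↔ index [301, 500].
301 + (1365.4−1356.6)·(500−301)/(1588.4−1356.6) = 301 + 8.8·199/231.8 ≈ 308.55, so AQI = 309.
CO: 41.6 lies in 35.0–47.2, so I_lo=201, I_hi=300, C_lo=35.0, C_hi=47.2.
(300−201)/(47.2−35.0) × (41.6−35.0) + 201 = 99/12.2 × 6.6 + 201 ≈ 254.56 → 255.
SO₂: 564.42 lies in 527.75–636.04, so I_lo=151, I_hi=200, C_lo=527.75, C_hi=636.04.
(200−151)/(636.04−527.75) × (564.42−527.75) + 151 = 49/108.29 × 36.67 + 151 ≈ 167.59 → 168.
Sub-indices: PM2.5→231, NO₂→309, CO→255, SO₂→168. Overall AQI = max = 309; dominant pollutant is NO₂.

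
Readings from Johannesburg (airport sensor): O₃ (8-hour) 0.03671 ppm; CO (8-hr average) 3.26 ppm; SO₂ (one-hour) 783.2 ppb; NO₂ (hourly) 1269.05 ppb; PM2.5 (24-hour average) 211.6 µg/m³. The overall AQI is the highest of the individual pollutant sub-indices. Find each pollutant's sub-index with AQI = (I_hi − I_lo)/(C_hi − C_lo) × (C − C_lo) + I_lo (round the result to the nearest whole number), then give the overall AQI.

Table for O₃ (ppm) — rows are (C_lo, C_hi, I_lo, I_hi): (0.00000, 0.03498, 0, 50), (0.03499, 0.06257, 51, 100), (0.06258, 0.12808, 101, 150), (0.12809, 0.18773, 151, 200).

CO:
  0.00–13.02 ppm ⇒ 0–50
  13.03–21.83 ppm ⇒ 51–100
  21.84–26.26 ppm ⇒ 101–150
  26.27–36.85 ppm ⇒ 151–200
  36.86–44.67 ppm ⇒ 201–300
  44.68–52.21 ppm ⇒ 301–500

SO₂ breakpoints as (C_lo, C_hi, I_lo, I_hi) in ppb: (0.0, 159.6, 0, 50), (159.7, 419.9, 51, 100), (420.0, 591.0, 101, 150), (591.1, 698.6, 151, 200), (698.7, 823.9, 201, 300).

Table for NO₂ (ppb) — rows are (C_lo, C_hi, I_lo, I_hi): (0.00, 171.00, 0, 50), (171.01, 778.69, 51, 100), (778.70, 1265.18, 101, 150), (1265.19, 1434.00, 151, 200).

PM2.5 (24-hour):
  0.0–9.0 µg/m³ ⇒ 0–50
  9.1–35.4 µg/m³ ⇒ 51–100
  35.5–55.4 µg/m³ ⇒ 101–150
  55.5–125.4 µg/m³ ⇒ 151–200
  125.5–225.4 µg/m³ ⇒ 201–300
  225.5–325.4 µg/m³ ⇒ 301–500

286

O₃: 0.03671 ∈ [0.03499, 0.06257] ↔ index [51, 100].
51 + (0.03671−0.03499)·(100−51)/(0.06257−0.03499) = 51 + 0.00172·49/0.02758 ≈ 54.06, so AQI = 54.
CO: row 0.00–13.02 (AQI 0–50). (50−0)·(3.26−0.00)/(13.02−0.00) + 0 = 50·3.26/13.02 + 0 ≈ 12.52 → 13.
SO₂: 783.2 ∈ [698.7, 823.9] ↔ index [201, 300].
201 + (783.2−698.7)·(300−201)/(823.9−698.7) = 201 + 84.5·99/125.2 ≈ 267.82, so AQI = 268.
NO₂: 1269.05 ∈ [1265.19, 1434.00] ↔ index [151, 200].
151 + (1269.05−1265.19)·(200−151)/(1434.00−1265.19) = 151 + 3.86·49/168.81 ≈ 152.12, so AQI = 152.
PM2.5: 211.6 ∈ [125.5, 225.4] ↔ index [201, 300].
201 + (211.6−125.5)·(300−201)/(225.4−125.5) = 201 + 86.1·99/99.9 ≈ 286.32, so AQI = 286.
Sub-indices: O₃→54, CO→13, SO₂→268, NO₂→152, PM2.5→286. Overall AQI = max = 286; dominant pollutant is PM2.5.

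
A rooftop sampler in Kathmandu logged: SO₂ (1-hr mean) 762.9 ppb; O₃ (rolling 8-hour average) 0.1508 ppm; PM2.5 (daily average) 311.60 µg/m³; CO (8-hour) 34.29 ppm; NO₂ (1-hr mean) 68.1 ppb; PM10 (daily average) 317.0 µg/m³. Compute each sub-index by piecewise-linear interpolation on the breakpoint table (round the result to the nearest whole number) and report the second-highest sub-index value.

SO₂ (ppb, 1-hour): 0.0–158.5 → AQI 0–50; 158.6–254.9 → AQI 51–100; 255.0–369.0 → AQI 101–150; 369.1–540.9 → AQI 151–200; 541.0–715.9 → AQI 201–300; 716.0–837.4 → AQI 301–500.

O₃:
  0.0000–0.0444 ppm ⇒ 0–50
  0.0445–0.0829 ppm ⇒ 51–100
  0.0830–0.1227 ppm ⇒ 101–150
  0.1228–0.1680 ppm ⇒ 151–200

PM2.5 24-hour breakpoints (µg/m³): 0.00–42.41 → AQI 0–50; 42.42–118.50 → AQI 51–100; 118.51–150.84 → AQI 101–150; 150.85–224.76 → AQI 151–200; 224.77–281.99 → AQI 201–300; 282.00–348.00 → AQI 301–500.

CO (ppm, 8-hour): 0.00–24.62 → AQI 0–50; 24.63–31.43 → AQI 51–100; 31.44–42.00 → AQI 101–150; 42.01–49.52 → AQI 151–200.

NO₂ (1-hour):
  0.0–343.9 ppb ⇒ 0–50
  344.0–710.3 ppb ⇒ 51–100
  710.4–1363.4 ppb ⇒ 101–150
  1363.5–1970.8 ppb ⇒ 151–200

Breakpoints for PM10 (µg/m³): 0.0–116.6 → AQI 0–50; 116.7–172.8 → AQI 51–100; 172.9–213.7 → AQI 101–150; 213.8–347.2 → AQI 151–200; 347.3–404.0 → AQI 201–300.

SO₂ 762.9: bracket 716.0–837.4 → index 301–500; slope 199/121.4, offset 46.9.
AQI = 301 + 199/121.4·46.9 ≈ 377.88 ⇒ 378.
O₃: 0.1508 lies in 0.1228–0.1680, so I_lo=151, I_hi=200, C_lo=0.1228, C_hi=0.1680.
(200−151)/(0.1680−0.1228) × (0.1508−0.1228) + 151 = 49/0.0452 × 0.0280 + 151 ≈ 181.35 → 181.
PM2.5: 311.60 ∈ [282.00, 348.00] ↔ index [301, 500].
301 + (311.60−282.00)·(500−301)/(348.00−282.00) = 301 + 29.60·199/66.00 ≈ 390.25, so AQI = 390.
CO: 34.29 lies in 31.44–42.00, so I_lo=101, I_hi=150, C_lo=31.44, C_hi=42.00.
(150−101)/(42.00−31.44) × (34.29−31.44) + 101 = 49/10.56 × 2.85 + 101 ≈ 114.22 → 114.
NO₂: row 0.0–343.9 (AQI 0–50). (50−0)·(68.1−0.0)/(343.9−0.0) + 0 = 50·68.1/343.9 + 0 ≈ 9.90 → 10.
PM10: 317.0 lies in 213.8–347.2, so I_lo=151, I_hi=200, C_lo=213.8, C_hi=347.2.
(200−151)/(347.2−213.8) × (317.0−213.8) + 151 = 49/133.4 × 103.2 + 151 ≈ 188.91 → 189.
Sub-indices: SO₂→378, O₃→181, PM2.5→390, CO→114, NO₂→10, PM10→189. Ranked high→low: 390, 378, 189, 181, 114, 10. Second-highest sub-index = 378.

378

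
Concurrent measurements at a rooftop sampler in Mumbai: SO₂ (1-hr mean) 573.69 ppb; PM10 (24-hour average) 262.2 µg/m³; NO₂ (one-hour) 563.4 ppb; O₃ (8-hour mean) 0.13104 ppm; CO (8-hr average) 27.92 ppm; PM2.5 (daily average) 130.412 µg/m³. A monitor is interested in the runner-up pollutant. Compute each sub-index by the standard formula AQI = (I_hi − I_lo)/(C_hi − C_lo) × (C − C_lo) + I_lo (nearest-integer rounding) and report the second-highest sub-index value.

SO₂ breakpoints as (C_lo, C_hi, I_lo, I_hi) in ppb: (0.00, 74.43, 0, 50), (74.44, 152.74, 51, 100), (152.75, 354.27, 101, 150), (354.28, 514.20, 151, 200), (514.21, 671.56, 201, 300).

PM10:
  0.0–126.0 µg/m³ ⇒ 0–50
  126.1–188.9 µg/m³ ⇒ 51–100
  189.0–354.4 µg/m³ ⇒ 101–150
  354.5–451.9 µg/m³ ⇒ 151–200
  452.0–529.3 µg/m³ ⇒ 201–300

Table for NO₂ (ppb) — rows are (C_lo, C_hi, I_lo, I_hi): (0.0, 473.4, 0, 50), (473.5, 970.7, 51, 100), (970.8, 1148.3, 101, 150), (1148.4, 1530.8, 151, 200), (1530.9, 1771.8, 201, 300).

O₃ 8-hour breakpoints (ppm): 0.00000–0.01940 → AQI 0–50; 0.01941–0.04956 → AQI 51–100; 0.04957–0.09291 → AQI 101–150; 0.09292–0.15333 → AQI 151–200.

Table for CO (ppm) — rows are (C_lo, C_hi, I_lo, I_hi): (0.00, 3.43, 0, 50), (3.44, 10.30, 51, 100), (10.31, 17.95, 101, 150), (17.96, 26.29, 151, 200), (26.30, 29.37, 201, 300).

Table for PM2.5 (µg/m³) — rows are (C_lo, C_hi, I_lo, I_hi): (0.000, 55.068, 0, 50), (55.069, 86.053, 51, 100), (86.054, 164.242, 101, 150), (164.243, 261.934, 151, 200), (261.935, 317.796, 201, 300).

238

SO₂: row 514.21–671.56 (AQI 201–300). (300−201)·(573.69−514.21)/(671.56−514.21) + 201 = 99·59.48/157.35 + 201 ≈ 238.42 → 238.
PM10 262.2: bracket 189.0–354.4 → index 101–150; slope 49/165.4, offset 73.2.
AQI = 101 + 49/165.4·73.2 ≈ 122.69 ⇒ 123.
NO₂ 563.4: bracket 473.5–970.7 → index 51–100; slope 49/497.2, offset 89.9.
AQI = 51 + 49/497.2·89.9 ≈ 59.86 ⇒ 60.
O₃: row 0.09292–0.15333 (AQI 151–200). (200−151)·(0.13104−0.09292)/(0.15333−0.09292) + 151 = 49·0.03812/0.06041 + 151 ≈ 181.92 → 182.
CO 27.92: bracket 26.30–29.37 → index 201–300; slope 99/3.07, offset 1.62.
AQI = 201 + 99/3.07·1.62 ≈ 253.24 ⇒ 253.
PM2.5 130.412: bracket 86.054–164.242 → index 101–150; slope 49/78.188, offset 44.358.
AQI = 101 + 49/78.188·44.358 ≈ 128.80 ⇒ 129.
Sub-indices: SO₂→238, PM10→123, NO₂→60, O₃→182, CO→253, PM2.5→129. Ranked high→low: 253, 238, 182, 129, 123, 60. Second-highest sub-index = 238.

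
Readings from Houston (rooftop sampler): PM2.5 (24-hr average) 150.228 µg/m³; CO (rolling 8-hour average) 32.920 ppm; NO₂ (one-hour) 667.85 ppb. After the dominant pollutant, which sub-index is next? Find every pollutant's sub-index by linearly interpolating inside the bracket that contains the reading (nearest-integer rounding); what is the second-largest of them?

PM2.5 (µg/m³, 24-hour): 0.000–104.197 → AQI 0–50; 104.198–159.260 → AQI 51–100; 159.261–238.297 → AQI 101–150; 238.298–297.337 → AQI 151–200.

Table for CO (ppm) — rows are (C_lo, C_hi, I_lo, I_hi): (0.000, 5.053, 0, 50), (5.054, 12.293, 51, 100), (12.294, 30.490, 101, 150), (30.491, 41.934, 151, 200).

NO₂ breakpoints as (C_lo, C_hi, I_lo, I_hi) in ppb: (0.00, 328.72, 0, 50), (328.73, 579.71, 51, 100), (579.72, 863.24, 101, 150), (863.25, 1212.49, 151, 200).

PM2.5 150.228: bracket 104.198–159.260 → index 51–100; slope 49/55.062, offset 46.030.
AQI = 51 + 49/55.062·46.030 ≈ 91.96 ⇒ 92.
CO: 32.920 ∈ [30.491, 41.934] ↔ index [151, 200].
151 + (32.920−30.491)·(200−151)/(41.934−30.491) = 151 + 2.429·49/11.443 ≈ 161.40, so AQI = 161.
NO₂: row 579.72–863.24 (AQI 101–150). (150−101)·(667.85−579.72)/(863.24−579.72) + 101 = 49·88.13/283.52 + 101 ≈ 116.23 → 116.
Sub-indices: PM2.5→92, CO→161, NO₂→116. Ranked high→low: 161, 116, 92. Second-highest sub-index = 116.

116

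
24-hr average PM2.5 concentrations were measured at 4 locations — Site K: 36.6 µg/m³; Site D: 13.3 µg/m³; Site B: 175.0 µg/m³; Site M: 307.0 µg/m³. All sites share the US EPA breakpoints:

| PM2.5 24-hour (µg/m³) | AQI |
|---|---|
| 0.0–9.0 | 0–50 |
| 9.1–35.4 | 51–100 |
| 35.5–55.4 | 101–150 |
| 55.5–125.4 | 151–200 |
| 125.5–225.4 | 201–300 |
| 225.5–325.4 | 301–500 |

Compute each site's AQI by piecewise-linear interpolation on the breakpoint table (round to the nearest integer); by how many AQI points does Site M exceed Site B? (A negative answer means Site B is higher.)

213

Site K: 36.6 ∈ [35.5, 55.4] ↔ index [101, 150].
101 + (36.6−35.5)·(150−101)/(55.4−35.5) = 101 + 1.1·49/19.9 ≈ 103.71, so AQI = 104.
Site D 13.3: bracket 9.1–35.4 → index 51–100; slope 49/26.3, offset 4.2.
AQI = 51 + 49/26.3·4.2 ≈ 58.83 ⇒ 59.
Site B: 175.0 lies in 125.5–225.4, so I_lo=201, I_hi=300, C_lo=125.5, C_hi=225.4.
(300−201)/(225.4−125.5) × (175.0−125.5) + 201 = 99/99.9 × 49.5 + 201 ≈ 250.05 → 250.
Site M: row 225.5–325.4 (AQI 301–500). (500−301)·(307.0−225.5)/(325.4−225.5) + 301 = 199·81.5/99.9 + 301 ≈ 463.35 → 463.
AQIs: Site K=104, Site D=59, Site B=250, Site M=463. Site M (463) − Site B (250) = 213.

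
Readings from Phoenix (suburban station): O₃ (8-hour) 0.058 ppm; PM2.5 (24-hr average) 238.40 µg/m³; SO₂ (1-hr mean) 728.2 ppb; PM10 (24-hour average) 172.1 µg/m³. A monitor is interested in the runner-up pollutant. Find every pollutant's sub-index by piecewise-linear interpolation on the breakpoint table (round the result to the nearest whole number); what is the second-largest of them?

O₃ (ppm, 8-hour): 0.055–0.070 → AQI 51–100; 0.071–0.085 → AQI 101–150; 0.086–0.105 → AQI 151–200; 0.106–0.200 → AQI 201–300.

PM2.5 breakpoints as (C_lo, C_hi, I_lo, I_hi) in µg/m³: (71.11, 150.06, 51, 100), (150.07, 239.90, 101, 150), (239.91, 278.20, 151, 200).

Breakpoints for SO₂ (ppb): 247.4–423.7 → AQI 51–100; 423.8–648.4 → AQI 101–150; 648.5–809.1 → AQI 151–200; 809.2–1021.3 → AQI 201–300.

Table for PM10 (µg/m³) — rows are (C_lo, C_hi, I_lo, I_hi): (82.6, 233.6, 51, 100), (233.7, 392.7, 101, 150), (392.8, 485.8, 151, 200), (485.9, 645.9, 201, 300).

O₃: 0.058 lies in 0.055–0.070, so I_lo=51, I_hi=100, C_lo=0.055, C_hi=0.070.
(100−51)/(0.070−0.055) × (0.058−0.055) + 51 = 49/0.015 × 0.003 + 51 ≈ 60.80 → 61.
PM2.5 238.40: bracket 150.07–239.90 → index 101–150; slope 49/89.83, offset 88.33.
AQI = 101 + 49/89.83·88.33 ≈ 149.18 ⇒ 149.
SO₂: 728.2 lies in 648.5–809.1, so I_lo=151, I_hi=200, C_lo=648.5, C_hi=809.1.
(200−151)/(809.1−648.5) × (728.2−648.5) + 151 = 49/160.6 × 79.7 + 151 ≈ 175.32 → 175.
PM10: row 82.6–233.6 (AQI 51–100). (100−51)·(172.1−82.6)/(233.6−82.6) + 51 = 49·89.5/151.0 + 51 ≈ 80.04 → 80.
Sub-indices: O₃→61, PM2.5→149, SO₂→175, PM10→80. Ranked high→low: 175, 149, 80, 61. Second-highest sub-index = 149.

149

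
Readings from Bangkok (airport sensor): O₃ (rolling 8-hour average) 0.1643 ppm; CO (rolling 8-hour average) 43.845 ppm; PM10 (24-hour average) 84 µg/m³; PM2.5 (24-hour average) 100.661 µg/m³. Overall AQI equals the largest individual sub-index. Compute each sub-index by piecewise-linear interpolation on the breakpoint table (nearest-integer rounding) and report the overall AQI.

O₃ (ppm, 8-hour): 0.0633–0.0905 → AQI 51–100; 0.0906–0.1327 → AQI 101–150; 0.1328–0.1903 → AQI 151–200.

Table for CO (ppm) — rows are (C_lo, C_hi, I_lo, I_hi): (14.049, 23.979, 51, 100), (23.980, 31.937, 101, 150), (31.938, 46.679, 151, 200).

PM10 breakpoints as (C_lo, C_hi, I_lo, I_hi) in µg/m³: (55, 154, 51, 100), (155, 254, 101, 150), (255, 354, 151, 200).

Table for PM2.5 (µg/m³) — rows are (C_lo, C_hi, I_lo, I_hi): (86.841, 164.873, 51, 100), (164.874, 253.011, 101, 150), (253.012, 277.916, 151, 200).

191

O₃: row 0.1328–0.1903 (AQI 151–200). (200−151)·(0.1643−0.1328)/(0.1903−0.1328) + 151 = 49·0.0315/0.0575 + 151 ≈ 177.84 → 178.
CO 43.845: bracket 31.938–46.679 → index 151–200; slope 49/14.741, offset 11.907.
AQI = 151 + 49/14.741·11.907 ≈ 190.58 ⇒ 191.
PM10: row 55–154 (AQI 51–100). (100−51)·(84−55)/(154−55) + 51 = 49·29/99 + 51 ≈ 65.35 → 65.
PM2.5: row 86.841–164.873 (AQI 51–100). (100−51)·(100.661−86.841)/(164.873−86.841) + 51 = 49·13.820/78.032 + 51 ≈ 59.68 → 60.
Sub-indices: O₃→178, CO→191, PM10→65, PM2.5→60. Overall AQI = max = 191; dominant pollutant is CO.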